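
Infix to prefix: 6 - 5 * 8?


'*' binds tighter: tree is (- 6 (* 5 8))
Prefix: - 6 * 5 8


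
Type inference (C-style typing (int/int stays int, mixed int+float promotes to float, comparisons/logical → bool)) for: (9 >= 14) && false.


Operand types: bool && bool
Rule: logical operators take bool operands and yield bool
Result type: bool


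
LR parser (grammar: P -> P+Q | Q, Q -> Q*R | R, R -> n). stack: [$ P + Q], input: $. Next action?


handle 'P+Q' on top; lookahead ∈ FOLLOW(P) = {+, $}
Action: reduce (P -> P+Q)


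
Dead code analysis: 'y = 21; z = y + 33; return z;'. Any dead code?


y is read by z's definition; z is returned
No dead code


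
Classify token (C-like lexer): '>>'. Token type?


Pattern: operator symbol
Type: OPERATOR


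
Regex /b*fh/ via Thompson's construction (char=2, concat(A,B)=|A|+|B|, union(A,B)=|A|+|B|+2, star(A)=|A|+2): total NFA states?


Syntax tree has 3 char leaf(s), 0 union(s), 1 star(s)
chars contribute 3×2 = 6; each union adds +2; each star adds +2
Total: 6 + 0 + 2 = 8 states


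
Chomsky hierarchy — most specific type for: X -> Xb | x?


Left-linear: every RHS is a terminal or one nonterminal followed by a terminal
Classification: Type 3 (Regular)


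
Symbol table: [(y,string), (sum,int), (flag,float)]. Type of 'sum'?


Lookup 'sum' → type int


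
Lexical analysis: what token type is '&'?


Pattern: operator symbol
Type: OPERATOR


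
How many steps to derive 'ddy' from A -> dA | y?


Derivation: A => dA => ddA => ddy
Steps: 3


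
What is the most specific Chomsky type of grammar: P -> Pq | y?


Left-linear: every RHS is a terminal or one nonterminal followed by a terminal
Classification: Type 3 (Regular)


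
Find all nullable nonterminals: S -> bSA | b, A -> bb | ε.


A nonterminal is nullable iff some alternative derives ε (directly, or every symbol in it is nullable)
Nullable: {A}


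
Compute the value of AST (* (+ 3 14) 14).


Evaluate inner: (+ 3 14) = 17
Evaluate root: (* 17 14) = 238
Result: 238


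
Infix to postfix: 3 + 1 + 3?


Left to right (same or higher precedence on left)
Postfix: 3 1 + 3 +


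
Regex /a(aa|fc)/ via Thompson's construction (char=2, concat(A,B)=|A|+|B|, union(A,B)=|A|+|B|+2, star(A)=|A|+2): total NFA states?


Syntax tree has 5 char leaf(s), 1 union(s), 0 star(s)
chars contribute 5×2 = 10; each union adds +2; each star adds +2
Total: 10 + 2 + 0 = 12 states


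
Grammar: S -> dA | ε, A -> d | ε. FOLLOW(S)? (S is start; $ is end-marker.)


$ ∈ FOLLOW(S). For each A -> αBβ: add FIRST(β)\{ε} to FOLLOW(B); if β nullable, add FOLLOW(A).
FOLLOW(S) = {$}


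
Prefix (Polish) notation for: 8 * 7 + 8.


left-to-right (same/higher precedence on left): tree is (+ (* 8 7) 8)
Prefix: + * 8 7 8


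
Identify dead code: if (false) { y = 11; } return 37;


condition is constant false, so the whole block is unreachable
Dead: 'if (false) { y = 11; }'


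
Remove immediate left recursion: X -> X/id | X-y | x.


Left-recursive alternatives: X/id, X-y; non-recursive: x
Introduce X': X -> xX', X' -> /idX' | -yX' | ε


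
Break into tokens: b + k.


Scan left to right, longest-match per lexeme
Tokens: ID(b), OP(+), ID(k)


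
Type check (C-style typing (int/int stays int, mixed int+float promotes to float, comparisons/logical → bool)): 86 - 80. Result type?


Operand types: int - int
Rule: mixed int/float promotes to float; int/int stays int
Result type: int


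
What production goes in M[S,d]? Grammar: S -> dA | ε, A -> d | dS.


For [S, d]: 'd' ∈ FIRST(dA)
Entry: S -> dA


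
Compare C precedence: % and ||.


'%' is multiplicative (level 10); '||' is logical OR (level 1)
Higher level binds tighter
'%' has higher precedence than '||'


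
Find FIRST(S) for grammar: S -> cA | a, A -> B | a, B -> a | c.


Per alternative of S: FIRST(cA) = {c}; FIRST(a) = {a}
FIRST(S) = {a, c}


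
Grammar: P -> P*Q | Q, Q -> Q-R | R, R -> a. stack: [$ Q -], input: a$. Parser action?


no handle; shift 'a'
Action: shift


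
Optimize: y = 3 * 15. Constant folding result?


3 * 15 = 45 at compile time
Optimized: y = 45


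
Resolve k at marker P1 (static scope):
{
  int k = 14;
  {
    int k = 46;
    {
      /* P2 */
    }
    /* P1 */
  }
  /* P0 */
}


k declared in the same block as P1
k = 46


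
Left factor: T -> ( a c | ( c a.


Common prefix: '('
Factored: T -> ( T', T' -> a c | c a


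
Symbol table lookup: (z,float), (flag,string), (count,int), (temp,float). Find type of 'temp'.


Lookup 'temp' → type float


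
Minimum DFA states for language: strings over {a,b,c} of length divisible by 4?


Track length mod 4: states 0..3, accept at 0
Minimal DFA: 4 states


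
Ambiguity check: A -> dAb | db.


balanced d^n…b^n: each string has a unique parse
Unambiguous


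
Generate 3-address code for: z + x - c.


Break into single-operator statements:
t1 = z + x
t2 = t1 - c


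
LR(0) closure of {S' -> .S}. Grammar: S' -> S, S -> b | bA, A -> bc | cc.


Start: S' -> .S
For each item with dot before a nonterminal B, add B -> .γ for every B-production
Closure: [S' -> .S, S -> .b, S -> .bA]


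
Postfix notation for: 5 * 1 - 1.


Left to right (same or higher precedence on left)
Postfix: 5 1 * 1 -


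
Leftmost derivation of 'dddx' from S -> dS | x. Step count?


Derivation: S => dS => ddS => dddS => dddx
Steps: 4


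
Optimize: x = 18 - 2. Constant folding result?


18 - 2 = 16 at compile time
Optimized: x = 16


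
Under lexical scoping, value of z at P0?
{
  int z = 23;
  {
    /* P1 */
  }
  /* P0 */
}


z declared in the same block as P0
z = 23


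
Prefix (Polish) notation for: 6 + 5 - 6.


left-to-right (same/higher precedence on left): tree is (- (+ 6 5) 6)
Prefix: - + 6 5 6


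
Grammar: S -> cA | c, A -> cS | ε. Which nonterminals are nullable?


A nonterminal is nullable iff some alternative derives ε (directly, or every symbol in it is nullable)
Nullable: {A}


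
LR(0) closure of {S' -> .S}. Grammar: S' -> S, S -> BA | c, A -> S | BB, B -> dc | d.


Start: S' -> .S
For each item with dot before a nonterminal B, add B -> .γ for every B-production
Closure: [S' -> .S, S -> .BA, S -> .c, B -> .dc, B -> .d]


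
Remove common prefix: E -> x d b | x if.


Common prefix: 'x'
Factored: E -> x E', E' -> d b | if


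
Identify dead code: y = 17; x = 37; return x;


y is assigned but never read
Dead: 'y = 17'


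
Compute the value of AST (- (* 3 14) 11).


Evaluate inner: (* 3 14) = 42
Evaluate root: (- 42 11) = 31
Result: 31


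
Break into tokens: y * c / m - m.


Scan left to right, longest-match per lexeme
Tokens: ID(y), OP(*), ID(c), OP(/), ID(m), OP(-), ID(m)


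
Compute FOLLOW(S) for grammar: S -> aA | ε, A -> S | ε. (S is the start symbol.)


$ ∈ FOLLOW(S). For each A -> αBβ: add FIRST(β)\{ε} to FOLLOW(B); if β nullable, add FOLLOW(A).
FOLLOW(S) = {$}


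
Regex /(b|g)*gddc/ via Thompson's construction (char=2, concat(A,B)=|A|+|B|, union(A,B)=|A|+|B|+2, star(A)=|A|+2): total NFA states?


Syntax tree has 6 char leaf(s), 1 union(s), 1 star(s)
chars contribute 6×2 = 12; each union adds +2; each star adds +2
Total: 12 + 2 + 2 = 16 states


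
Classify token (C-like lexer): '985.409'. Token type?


Pattern: digits with a decimal point
Type: FLOAT_LITERAL


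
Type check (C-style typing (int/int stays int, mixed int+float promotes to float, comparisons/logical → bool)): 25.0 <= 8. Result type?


Operand types: float <= int
Rule: comparison yields bool
Result type: bool


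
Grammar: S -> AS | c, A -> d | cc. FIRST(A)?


Per alternative of A: FIRST(d) = {d}; FIRST(cc) = {c}
FIRST(A) = {c, d}


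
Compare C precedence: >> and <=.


'>>' is shift (level 8); '<=' is relational (level 7)
Higher level binds tighter
'>>' has higher precedence than '<='


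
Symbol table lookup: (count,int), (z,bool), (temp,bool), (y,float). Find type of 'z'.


Lookup 'z' → type bool


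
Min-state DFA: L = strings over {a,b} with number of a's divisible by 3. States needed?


Track (count of a) mod 3: states 0..2, accept at 0
Minimal DFA: 3 states


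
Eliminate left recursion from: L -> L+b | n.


Left-recursive alternatives: L+b; non-recursive: n
Introduce L': L -> nL', L' -> +bL' | ε


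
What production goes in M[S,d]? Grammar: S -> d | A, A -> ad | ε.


For [S, d]: 'd' ∈ FIRST(d)
Entry: S -> d


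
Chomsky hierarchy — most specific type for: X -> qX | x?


Right-linear: every RHS is a terminal or a terminal followed by one nonterminal
Classification: Type 3 (Regular)


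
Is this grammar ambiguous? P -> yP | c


right-linear, alternatives start with distinct terminals 'y' vs 'c': unique leftmost derivation
Unambiguous


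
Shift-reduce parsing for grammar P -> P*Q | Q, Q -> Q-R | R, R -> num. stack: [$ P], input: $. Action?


start symbol P on stack, input exhausted
Action: accept


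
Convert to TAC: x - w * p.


Break into single-operator statements:
t1 = w * p
t2 = x - t1


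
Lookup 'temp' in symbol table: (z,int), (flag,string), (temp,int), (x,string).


Lookup 'temp' → type int


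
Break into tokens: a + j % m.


Scan left to right, longest-match per lexeme
Tokens: ID(a), OP(+), ID(j), OP(%), ID(m)


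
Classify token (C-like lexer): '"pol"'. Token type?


Pattern: double-quoted sequence
Type: STRING_LITERAL


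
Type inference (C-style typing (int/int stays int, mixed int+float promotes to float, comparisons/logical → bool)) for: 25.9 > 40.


Operand types: float > int
Rule: comparison yields bool
Result type: bool


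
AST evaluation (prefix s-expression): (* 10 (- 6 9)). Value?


Evaluate inner: (- 6 9) = -3
Evaluate root: (* 10 -3) = -30
Result: -30


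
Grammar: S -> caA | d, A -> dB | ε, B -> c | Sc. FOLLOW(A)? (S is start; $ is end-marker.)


$ ∈ FOLLOW(S). For each A -> αBβ: add FIRST(β)\{ε} to FOLLOW(B); if β nullable, add FOLLOW(A).
FOLLOW(A) = {$, c}


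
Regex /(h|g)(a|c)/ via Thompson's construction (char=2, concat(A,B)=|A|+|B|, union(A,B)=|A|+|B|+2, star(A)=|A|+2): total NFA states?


Syntax tree has 4 char leaf(s), 2 union(s), 0 star(s)
chars contribute 4×2 = 8; each union adds +2; each star adds +2
Total: 8 + 4 + 0 = 12 states


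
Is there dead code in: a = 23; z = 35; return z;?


a is assigned but never read
Dead: 'a = 23'


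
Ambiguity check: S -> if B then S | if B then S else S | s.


dangling else: 'if B then if B then s else s' parses two ways
Ambiguous


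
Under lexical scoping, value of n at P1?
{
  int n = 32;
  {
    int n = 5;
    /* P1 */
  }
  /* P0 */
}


n declared in the same block as P1
n = 5


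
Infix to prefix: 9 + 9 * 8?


'*' binds tighter: tree is (+ 9 (* 9 8))
Prefix: + 9 * 9 8


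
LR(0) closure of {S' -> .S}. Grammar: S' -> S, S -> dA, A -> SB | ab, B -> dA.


Start: S' -> .S
For each item with dot before a nonterminal B, add B -> .γ for every B-production
Closure: [S' -> .S, S -> .dA]


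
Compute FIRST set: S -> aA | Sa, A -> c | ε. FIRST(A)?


Per alternative of A: FIRST(c) = {c}; FIRST(ε) = {ε}
FIRST(A) = {c, ε}


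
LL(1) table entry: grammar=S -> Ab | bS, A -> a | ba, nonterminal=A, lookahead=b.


For [A, b]: 'b' ∈ FIRST(ba)
Entry: A -> ba


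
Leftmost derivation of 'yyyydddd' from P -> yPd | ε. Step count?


Derivation: P => yPd => yyPdd => yyyPddd => yyyyPdddd => yyyydddd
Steps: 5


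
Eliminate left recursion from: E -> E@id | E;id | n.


Left-recursive alternatives: E@id, E;id; non-recursive: n
Introduce E': E -> nE', E' -> @idE' | ;idE' | ε


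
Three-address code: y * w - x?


Break into single-operator statements:
t1 = y * w
t2 = t1 - x


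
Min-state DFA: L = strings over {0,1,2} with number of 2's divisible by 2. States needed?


Track (count of 2) mod 2: states 0..1, accept at 0
Minimal DFA: 2 states


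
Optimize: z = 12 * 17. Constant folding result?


12 * 17 = 204 at compile time
Optimized: z = 204


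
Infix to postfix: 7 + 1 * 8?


* has higher precedence, evaluate 1*8 first
Postfix: 7 1 8 * +


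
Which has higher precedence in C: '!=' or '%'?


'%' is multiplicative (level 10); '!=' is equality (level 6)
Higher level binds tighter
'%' has higher precedence than '!='


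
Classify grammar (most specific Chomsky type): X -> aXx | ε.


Single nonterminal LHS, but a^n x^n is not regular
Classification: Type 2 (Context-Free)


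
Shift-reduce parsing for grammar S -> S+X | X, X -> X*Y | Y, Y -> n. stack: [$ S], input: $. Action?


start symbol S on stack, input exhausted
Action: accept


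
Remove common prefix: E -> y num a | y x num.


Common prefix: 'y'
Factored: E -> y E', E' -> num a | x num


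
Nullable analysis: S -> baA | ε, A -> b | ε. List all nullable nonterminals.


A nonterminal is nullable iff some alternative derives ε (directly, or every symbol in it is nullable)
Nullable: {A, S}


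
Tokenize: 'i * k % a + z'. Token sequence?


Scan left to right, longest-match per lexeme
Tokens: ID(i), OP(*), ID(k), OP(%), ID(a), OP(+), ID(z)


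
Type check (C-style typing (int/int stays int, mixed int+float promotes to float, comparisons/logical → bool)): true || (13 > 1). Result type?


Operand types: bool || bool
Rule: logical operators take bool operands and yield bool
Result type: bool


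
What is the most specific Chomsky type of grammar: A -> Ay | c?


Left-linear: every RHS is a terminal or one nonterminal followed by a terminal
Classification: Type 3 (Regular)


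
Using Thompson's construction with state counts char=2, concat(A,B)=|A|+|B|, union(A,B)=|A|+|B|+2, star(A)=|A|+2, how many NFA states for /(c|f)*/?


Syntax tree has 2 char leaf(s), 1 union(s), 1 star(s)
chars contribute 2×2 = 4; each union adds +2; each star adds +2
Total: 4 + 2 + 2 = 8 states


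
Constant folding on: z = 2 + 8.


2 + 8 = 10 at compile time
Optimized: z = 10


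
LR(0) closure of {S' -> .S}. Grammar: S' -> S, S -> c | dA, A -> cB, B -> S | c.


Start: S' -> .S
For each item with dot before a nonterminal B, add B -> .γ for every B-production
Closure: [S' -> .S, S -> .c, S -> .dA]


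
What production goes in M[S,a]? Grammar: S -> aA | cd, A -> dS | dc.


For [S, a]: 'a' ∈ FIRST(aA)
Entry: S -> aA


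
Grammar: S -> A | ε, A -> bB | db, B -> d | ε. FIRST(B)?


Per alternative of B: FIRST(d) = {d}; FIRST(ε) = {ε}
FIRST(B) = {d, ε}


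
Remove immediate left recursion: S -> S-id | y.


Left-recursive alternatives: S-id; non-recursive: y
Introduce S': S -> yS', S' -> -idS' | ε


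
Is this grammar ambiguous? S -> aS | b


right-linear, alternatives start with distinct terminals 'a' vs 'b': unique leftmost derivation
Unambiguous


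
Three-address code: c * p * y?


Break into single-operator statements:
t1 = c * p
t2 = t1 * y


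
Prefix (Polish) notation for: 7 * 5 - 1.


left-to-right (same/higher precedence on left): tree is (- (* 7 5) 1)
Prefix: - * 7 5 1


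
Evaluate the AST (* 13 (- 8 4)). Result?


Evaluate inner: (- 8 4) = 4
Evaluate root: (* 13 4) = 52
Result: 52


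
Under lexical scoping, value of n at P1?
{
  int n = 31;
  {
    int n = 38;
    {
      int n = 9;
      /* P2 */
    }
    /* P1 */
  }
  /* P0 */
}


n declared in the same block as P1
n = 38


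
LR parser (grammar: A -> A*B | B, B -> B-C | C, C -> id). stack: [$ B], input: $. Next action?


lookahead ∉ {-} so B won't extend; reduce A -> B
Action: reduce (A -> B)


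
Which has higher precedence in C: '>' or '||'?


'>' is relational (level 7); '||' is logical OR (level 1)
Higher level binds tighter
'>' has higher precedence than '||'


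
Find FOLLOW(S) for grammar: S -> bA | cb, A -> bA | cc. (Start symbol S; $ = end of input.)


$ ∈ FOLLOW(S). For each A -> αBβ: add FIRST(β)\{ε} to FOLLOW(B); if β nullable, add FOLLOW(A).
FOLLOW(S) = {$}


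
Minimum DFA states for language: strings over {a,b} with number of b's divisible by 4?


Track (count of b) mod 4: states 0..3, accept at 0
Minimal DFA: 4 states


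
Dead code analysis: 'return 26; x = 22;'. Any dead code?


statement follows a return and is unreachable
Dead: 'x = 22'


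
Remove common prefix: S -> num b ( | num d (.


Common prefix: 'num'
Factored: S -> num S', S' -> b ( | d (


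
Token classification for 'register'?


Pattern: reserved word
Type: KEYWORD


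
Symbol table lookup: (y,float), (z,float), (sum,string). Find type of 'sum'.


Lookup 'sum' → type string


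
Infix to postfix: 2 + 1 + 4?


Left to right (same or higher precedence on left)
Postfix: 2 1 + 4 +


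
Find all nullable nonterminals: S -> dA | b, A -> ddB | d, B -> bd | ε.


A nonterminal is nullable iff some alternative derives ε (directly, or every symbol in it is nullable)
Nullable: {B}


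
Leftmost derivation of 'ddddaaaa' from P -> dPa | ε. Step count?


Derivation: P => dPa => ddPaa => dddPaaa => ddddPaaaa => ddddaaaa
Steps: 5


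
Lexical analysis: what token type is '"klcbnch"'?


Pattern: double-quoted sequence
Type: STRING_LITERAL


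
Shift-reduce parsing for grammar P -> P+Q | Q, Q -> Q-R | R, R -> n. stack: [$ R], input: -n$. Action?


'R' (not preceded by Q-) is the handle for Q -> R
Action: reduce (Q -> R)


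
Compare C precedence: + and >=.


'+' is additive (level 9); '>=' is relational (level 7)
Higher level binds tighter
'+' has higher precedence than '>='


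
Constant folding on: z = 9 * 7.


9 * 7 = 63 at compile time
Optimized: z = 63


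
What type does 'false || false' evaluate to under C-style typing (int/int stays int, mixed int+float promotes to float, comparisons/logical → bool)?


Operand types: bool || bool
Rule: logical operators take bool operands and yield bool
Result type: bool


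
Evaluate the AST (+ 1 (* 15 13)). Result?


Evaluate inner: (* 15 13) = 195
Evaluate root: (+ 1 195) = 196
Result: 196


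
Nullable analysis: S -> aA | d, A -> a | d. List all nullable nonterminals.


A nonterminal is nullable iff some alternative derives ε (directly, or every symbol in it is nullable)
Nullable: {}


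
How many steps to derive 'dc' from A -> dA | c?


Derivation: A => dA => dc
Steps: 2


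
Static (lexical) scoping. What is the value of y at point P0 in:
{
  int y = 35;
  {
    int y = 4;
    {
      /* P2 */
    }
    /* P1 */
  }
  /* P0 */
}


y declared in the same block as P0
y = 35


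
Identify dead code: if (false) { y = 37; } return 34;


condition is constant false, so the whole block is unreachable
Dead: 'if (false) { y = 37; }'


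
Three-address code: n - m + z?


Break into single-operator statements:
t1 = n - m
t2 = t1 + z


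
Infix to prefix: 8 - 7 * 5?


'*' binds tighter: tree is (- 8 (* 7 5))
Prefix: - 8 * 7 5


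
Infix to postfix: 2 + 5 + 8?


Left to right (same or higher precedence on left)
Postfix: 2 5 + 8 +


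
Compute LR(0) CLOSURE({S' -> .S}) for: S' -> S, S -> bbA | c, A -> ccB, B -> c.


Start: S' -> .S
For each item with dot before a nonterminal B, add B -> .γ for every B-production
Closure: [S' -> .S, S -> .bbA, S -> .c]


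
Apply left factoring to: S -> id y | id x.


Common prefix: 'id'
Factored: S -> id S', S' -> y | x


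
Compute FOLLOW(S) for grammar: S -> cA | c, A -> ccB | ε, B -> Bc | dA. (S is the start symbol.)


$ ∈ FOLLOW(S). For each A -> αBβ: add FIRST(β)\{ε} to FOLLOW(B); if β nullable, add FOLLOW(A).
FOLLOW(S) = {$}


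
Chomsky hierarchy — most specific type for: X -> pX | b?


Right-linear: every RHS is a terminal or a terminal followed by one nonterminal
Classification: Type 3 (Regular)


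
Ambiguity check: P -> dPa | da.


balanced d^n…a^n: each string has a unique parse
Unambiguous


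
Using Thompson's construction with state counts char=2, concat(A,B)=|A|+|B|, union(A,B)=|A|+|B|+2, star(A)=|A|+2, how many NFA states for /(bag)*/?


Syntax tree has 3 char leaf(s), 0 union(s), 1 star(s)
chars contribute 3×2 = 6; each union adds +2; each star adds +2
Total: 6 + 0 + 2 = 8 states


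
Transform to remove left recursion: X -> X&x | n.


Left-recursive alternatives: X&x; non-recursive: n
Introduce X': X -> nX', X' -> &xX' | ε


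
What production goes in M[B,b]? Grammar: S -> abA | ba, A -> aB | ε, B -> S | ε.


For [B, b]: 'b' ∈ FIRST(S)
Entry: B -> S


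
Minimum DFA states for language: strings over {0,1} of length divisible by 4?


Track length mod 4: states 0..3, accept at 0
Minimal DFA: 4 states


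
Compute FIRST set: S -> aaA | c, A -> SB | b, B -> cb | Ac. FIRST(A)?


Per alternative of A: FIRST(SB) = {a, c}; FIRST(b) = {b}
FIRST(A) = {a, b, c}


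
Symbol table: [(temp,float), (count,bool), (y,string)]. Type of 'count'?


Lookup 'count' → type bool


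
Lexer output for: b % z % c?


Scan left to right, longest-match per lexeme
Tokens: ID(b), OP(%), ID(z), OP(%), ID(c)


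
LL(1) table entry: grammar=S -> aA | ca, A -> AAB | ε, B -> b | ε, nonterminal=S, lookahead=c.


For [S, c]: 'c' ∈ FIRST(ca)
Entry: S -> ca


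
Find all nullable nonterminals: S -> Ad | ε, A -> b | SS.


A nonterminal is nullable iff some alternative derives ε (directly, or every symbol in it is nullable)
Nullable: {A, S}


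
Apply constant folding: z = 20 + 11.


20 + 11 = 31 at compile time
Optimized: z = 31


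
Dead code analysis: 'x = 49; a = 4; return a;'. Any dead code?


x is assigned but never read
Dead: 'x = 49'


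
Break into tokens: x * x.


Scan left to right, longest-match per lexeme
Tokens: ID(x), OP(*), ID(x)


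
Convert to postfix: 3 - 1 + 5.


Left to right (same or higher precedence on left)
Postfix: 3 1 - 5 +


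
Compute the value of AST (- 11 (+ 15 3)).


Evaluate inner: (+ 15 3) = 18
Evaluate root: (- 11 18) = -7
Result: -7


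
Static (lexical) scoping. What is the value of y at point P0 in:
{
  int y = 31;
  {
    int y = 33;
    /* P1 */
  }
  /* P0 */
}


y declared in the same block as P0
y = 31


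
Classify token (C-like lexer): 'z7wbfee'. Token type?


Pattern: letter/underscore followed by alphanumerics, not a keyword
Type: IDENTIFIER


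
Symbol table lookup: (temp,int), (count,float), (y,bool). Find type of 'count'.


Lookup 'count' → type float


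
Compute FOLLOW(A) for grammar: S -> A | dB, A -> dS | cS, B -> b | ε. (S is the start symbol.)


$ ∈ FOLLOW(S). For each A -> αBβ: add FIRST(β)\{ε} to FOLLOW(B); if β nullable, add FOLLOW(A).
FOLLOW(A) = {$}


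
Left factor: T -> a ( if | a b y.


Common prefix: 'a'
Factored: T -> a T', T' -> ( if | b y


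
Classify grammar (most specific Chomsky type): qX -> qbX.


LHS has context (more than one symbol) and |LHS| ≤ |RHS|
Classification: Type 1 (Context-Sensitive)


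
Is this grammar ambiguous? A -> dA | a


right-linear, alternatives start with distinct terminals 'd' vs 'a': unique leftmost derivation
Unambiguous


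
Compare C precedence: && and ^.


'^' is bitwise XOR (level 4); '&&' is logical AND (level 2)
Higher level binds tighter
'^' has higher precedence than '&&'


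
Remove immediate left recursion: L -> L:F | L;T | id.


Left-recursive alternatives: L:F, L;T; non-recursive: id
Introduce L': L -> idL', L' -> :FL' | ;TL' | ε


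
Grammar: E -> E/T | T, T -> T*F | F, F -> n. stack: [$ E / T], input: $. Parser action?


handle 'E/T' on top; lookahead ∈ FOLLOW(E) = {/, $}
Action: reduce (E -> E/T)


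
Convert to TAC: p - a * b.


Break into single-operator statements:
t1 = a * b
t2 = p - t1


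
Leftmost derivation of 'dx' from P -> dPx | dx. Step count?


Derivation: P => dx
Steps: 1


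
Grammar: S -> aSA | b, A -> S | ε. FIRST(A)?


Per alternative of A: FIRST(S) = {a, b}; FIRST(ε) = {ε}
FIRST(A) = {a, b, ε}


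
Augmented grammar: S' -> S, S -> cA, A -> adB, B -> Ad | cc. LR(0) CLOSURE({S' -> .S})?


Start: S' -> .S
For each item with dot before a nonterminal B, add B -> .γ for every B-production
Closure: [S' -> .S, S -> .cA]


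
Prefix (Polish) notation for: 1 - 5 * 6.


'*' binds tighter: tree is (- 1 (* 5 6))
Prefix: - 1 * 5 6


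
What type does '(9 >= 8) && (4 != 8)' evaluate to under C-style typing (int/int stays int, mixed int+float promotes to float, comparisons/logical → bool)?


Operand types: bool && bool
Rule: logical operators take bool operands and yield bool
Result type: bool


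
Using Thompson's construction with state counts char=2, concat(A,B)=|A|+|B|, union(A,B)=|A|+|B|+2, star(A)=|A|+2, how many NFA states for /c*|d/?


Syntax tree has 2 char leaf(s), 1 union(s), 1 star(s)
chars contribute 2×2 = 4; each union adds +2; each star adds +2
Total: 4 + 2 + 2 = 8 states


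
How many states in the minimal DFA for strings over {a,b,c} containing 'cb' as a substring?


KMP-style automaton: 2 progress states + 1 absorbing accept = 3
Minimal DFA: 3 states


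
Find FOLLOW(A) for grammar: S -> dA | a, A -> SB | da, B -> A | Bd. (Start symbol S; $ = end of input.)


$ ∈ FOLLOW(S). For each A -> αBβ: add FIRST(β)\{ε} to FOLLOW(B); if β nullable, add FOLLOW(A).
FOLLOW(A) = {$, a, d}


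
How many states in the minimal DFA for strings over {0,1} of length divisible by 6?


Track length mod 6: states 0..5, accept at 0
Minimal DFA: 6 states


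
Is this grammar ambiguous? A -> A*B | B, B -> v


precedence layered via separate nonterminal B: deterministic
Unambiguous


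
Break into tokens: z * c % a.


Scan left to right, longest-match per lexeme
Tokens: ID(z), OP(*), ID(c), OP(%), ID(a)


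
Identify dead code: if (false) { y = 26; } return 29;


condition is constant false, so the whole block is unreachable
Dead: 'if (false) { y = 26; }'


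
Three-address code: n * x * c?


Break into single-operator statements:
t1 = n * x
t2 = t1 * c


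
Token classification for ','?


Pattern: delimiter/punctuation
Type: PUNCTUATION


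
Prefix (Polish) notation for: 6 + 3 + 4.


left-to-right (same/higher precedence on left): tree is (+ (+ 6 3) 4)
Prefix: + + 6 3 4


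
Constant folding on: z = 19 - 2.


19 - 2 = 17 at compile time
Optimized: z = 17


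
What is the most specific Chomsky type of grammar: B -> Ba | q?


Left-linear: every RHS is a terminal or one nonterminal followed by a terminal
Classification: Type 3 (Regular)


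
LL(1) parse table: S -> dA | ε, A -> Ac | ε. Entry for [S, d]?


For [S, d]: 'd' ∈ FIRST(dA)
Entry: S -> dA


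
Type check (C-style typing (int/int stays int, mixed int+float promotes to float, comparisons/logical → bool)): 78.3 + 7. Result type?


Operand types: float + int
Rule: mixed int/float promotes to float; int/int stays int
Result type: float


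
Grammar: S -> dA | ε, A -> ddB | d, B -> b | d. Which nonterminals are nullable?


A nonterminal is nullable iff some alternative derives ε (directly, or every symbol in it is nullable)
Nullable: {S}


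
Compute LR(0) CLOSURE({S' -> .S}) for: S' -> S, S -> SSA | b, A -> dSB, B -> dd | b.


Start: S' -> .S
For each item with dot before a nonterminal B, add B -> .γ for every B-production
Closure: [S' -> .S, S -> .SSA, S -> .b]


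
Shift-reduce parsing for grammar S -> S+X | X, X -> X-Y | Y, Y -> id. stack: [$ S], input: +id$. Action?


shift '+' to continue S -> S+X
Action: shift


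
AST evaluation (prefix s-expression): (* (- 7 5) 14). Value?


Evaluate inner: (- 7 5) = 2
Evaluate root: (* 2 14) = 28
Result: 28


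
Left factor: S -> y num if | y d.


Common prefix: 'y'
Factored: S -> y S', S' -> num if | d


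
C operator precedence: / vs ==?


'/' is multiplicative (level 10); '==' is equality (level 6)
Higher level binds tighter
'/' has higher precedence than '=='


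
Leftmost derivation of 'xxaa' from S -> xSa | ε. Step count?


Derivation: S => xSa => xxSaa => xxaa
Steps: 3


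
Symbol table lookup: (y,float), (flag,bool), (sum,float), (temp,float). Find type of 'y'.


Lookup 'y' → type float


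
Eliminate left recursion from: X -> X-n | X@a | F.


Left-recursive alternatives: X-n, X@a; non-recursive: F
Introduce X': X -> FX', X' -> -nX' | @aX' | ε


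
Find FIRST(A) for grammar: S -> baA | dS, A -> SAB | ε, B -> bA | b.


Per alternative of A: FIRST(SAB) = {b, d}; FIRST(ε) = {ε}
FIRST(A) = {b, d, ε}


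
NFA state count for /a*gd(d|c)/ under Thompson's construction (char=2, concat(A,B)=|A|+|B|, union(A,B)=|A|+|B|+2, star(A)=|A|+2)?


Syntax tree has 5 char leaf(s), 1 union(s), 1 star(s)
chars contribute 5×2 = 10; each union adds +2; each star adds +2
Total: 10 + 2 + 2 = 14 states


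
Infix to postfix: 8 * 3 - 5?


Left to right (same or higher precedence on left)
Postfix: 8 3 * 5 -


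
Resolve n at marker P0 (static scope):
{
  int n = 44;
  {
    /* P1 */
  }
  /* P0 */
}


n declared in the same block as P0
n = 44


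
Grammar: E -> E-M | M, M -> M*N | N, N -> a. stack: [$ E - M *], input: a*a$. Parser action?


no handle; shift 'a'
Action: shift


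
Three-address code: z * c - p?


Break into single-operator statements:
t1 = z * c
t2 = t1 - p


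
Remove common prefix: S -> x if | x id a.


Common prefix: 'x'
Factored: S -> x S', S' -> if | id a


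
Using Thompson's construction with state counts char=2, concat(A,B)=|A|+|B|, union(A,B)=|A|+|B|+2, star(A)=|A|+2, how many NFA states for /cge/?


Syntax tree has 3 char leaf(s), 0 union(s), 0 star(s)
chars contribute 3×2 = 6; each union adds +2; each star adds +2
Total: 6 + 0 + 0 = 6 states


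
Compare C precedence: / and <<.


'/' is multiplicative (level 10); '<<' is shift (level 8)
Higher level binds tighter
'/' has higher precedence than '<<'


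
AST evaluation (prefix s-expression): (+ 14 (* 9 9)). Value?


Evaluate inner: (* 9 9) = 81
Evaluate root: (+ 14 81) = 95
Result: 95


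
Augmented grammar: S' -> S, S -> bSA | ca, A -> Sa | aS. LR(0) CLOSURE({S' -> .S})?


Start: S' -> .S
For each item with dot before a nonterminal B, add B -> .γ for every B-production
Closure: [S' -> .S, S -> .bSA, S -> .ca]


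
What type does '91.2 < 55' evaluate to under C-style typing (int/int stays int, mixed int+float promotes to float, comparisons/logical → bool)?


Operand types: float < int
Rule: comparison yields bool
Result type: bool


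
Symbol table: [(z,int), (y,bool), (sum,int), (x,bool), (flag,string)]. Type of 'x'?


Lookup 'x' → type bool


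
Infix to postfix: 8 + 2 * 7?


* has higher precedence, evaluate 2*7 first
Postfix: 8 2 7 * +


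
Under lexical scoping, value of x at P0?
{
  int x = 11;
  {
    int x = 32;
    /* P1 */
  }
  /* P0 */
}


x declared in the same block as P0
x = 11


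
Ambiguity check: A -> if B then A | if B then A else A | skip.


dangling else: 'if B then if B then skip else skip' parses two ways
Ambiguous


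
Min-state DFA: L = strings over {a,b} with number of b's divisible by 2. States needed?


Track (count of b) mod 2: states 0..1, accept at 0
Minimal DFA: 2 states


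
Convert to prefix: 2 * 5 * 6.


left-to-right (same/higher precedence on left): tree is (* (* 2 5) 6)
Prefix: * * 2 5 6


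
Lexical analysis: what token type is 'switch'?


Pattern: reserved word
Type: KEYWORD


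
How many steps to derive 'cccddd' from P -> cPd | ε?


Derivation: P => cPd => ccPdd => cccPddd => cccddd
Steps: 4


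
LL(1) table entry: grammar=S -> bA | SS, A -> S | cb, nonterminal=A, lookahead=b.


For [A, b]: 'b' ∈ FIRST(S)
Entry: A -> S


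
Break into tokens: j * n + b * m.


Scan left to right, longest-match per lexeme
Tokens: ID(j), OP(*), ID(n), OP(+), ID(b), OP(*), ID(m)


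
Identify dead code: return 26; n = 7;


statement follows a return and is unreachable
Dead: 'n = 7'


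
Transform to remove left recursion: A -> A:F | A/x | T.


Left-recursive alternatives: A:F, A/x; non-recursive: T
Introduce A': A -> TA', A' -> :FA' | /xA' | ε


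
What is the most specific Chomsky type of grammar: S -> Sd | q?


Left-linear: every RHS is a terminal or one nonterminal followed by a terminal
Classification: Type 3 (Regular)


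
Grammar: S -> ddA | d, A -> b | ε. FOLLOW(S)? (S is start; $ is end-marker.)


$ ∈ FOLLOW(S). For each A -> αBβ: add FIRST(β)\{ε} to FOLLOW(B); if β nullable, add FOLLOW(A).
FOLLOW(S) = {$}


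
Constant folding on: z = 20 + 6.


20 + 6 = 26 at compile time
Optimized: z = 26


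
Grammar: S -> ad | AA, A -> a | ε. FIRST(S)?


Per alternative of S: FIRST(ad) = {a}; FIRST(AA) = {a, ε}
FIRST(S) = {a, ε}


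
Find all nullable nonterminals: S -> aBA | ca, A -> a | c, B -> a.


A nonterminal is nullable iff some alternative derives ε (directly, or every symbol in it is nullable)
Nullable: {}


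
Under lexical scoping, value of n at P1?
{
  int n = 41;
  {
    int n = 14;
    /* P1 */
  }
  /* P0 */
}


n declared in the same block as P1
n = 14


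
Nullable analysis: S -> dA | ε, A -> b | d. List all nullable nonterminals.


A nonterminal is nullable iff some alternative derives ε (directly, or every symbol in it is nullable)
Nullable: {S}


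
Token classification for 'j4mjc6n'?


Pattern: letter/underscore followed by alphanumerics, not a keyword
Type: IDENTIFIER


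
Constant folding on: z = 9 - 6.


9 - 6 = 3 at compile time
Optimized: z = 3


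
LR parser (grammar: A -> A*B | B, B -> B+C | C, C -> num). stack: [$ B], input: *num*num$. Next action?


lookahead ∉ {+} so B won't extend; reduce A -> B
Action: reduce (A -> B)


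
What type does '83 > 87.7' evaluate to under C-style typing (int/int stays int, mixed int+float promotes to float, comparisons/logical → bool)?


Operand types: int > float
Rule: comparison yields bool
Result type: bool


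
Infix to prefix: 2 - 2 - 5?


left-to-right (same/higher precedence on left): tree is (- (- 2 2) 5)
Prefix: - - 2 2 5


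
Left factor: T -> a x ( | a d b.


Common prefix: 'a'
Factored: T -> a T', T' -> x ( | d b


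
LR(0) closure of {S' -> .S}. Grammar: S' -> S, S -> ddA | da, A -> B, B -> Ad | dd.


Start: S' -> .S
For each item with dot before a nonterminal B, add B -> .γ for every B-production
Closure: [S' -> .S, S -> .ddA, S -> .da]


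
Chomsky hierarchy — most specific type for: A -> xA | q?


Right-linear: every RHS is a terminal or a terminal followed by one nonterminal
Classification: Type 3 (Regular)


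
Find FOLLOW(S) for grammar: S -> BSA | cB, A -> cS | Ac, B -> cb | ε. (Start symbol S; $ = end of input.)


$ ∈ FOLLOW(S). For each A -> αBβ: add FIRST(β)\{ε} to FOLLOW(B); if β nullable, add FOLLOW(A).
FOLLOW(S) = {$, c}


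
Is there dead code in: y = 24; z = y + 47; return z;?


y is read by z's definition; z is returned
No dead code


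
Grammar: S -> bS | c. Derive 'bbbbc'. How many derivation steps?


Derivation: S => bS => bbS => bbbS => bbbbS => bbbbc
Steps: 5


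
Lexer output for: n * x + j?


Scan left to right, longest-match per lexeme
Tokens: ID(n), OP(*), ID(x), OP(+), ID(j)


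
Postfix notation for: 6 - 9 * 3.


* has higher precedence, evaluate 9*3 first
Postfix: 6 9 3 * -


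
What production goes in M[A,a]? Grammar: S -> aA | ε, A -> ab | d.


For [A, a]: 'a' ∈ FIRST(ab)
Entry: A -> ab


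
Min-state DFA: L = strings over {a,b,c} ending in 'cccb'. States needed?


Track the longest suffix of input matching a prefix of 'cccb': 5 classes (prefixes of length 0..4)
Minimal DFA: 5 states


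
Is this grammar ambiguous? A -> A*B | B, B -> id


precedence layered via separate nonterminal B: deterministic
Unambiguous


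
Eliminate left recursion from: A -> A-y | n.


Left-recursive alternatives: A-y; non-recursive: n
Introduce A': A -> nA', A' -> -yA' | ε


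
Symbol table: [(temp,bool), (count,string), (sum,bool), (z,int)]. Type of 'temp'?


Lookup 'temp' → type bool


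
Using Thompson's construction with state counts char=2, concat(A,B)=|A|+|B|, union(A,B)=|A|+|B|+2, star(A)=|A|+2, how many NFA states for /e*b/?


Syntax tree has 2 char leaf(s), 0 union(s), 1 star(s)
chars contribute 2×2 = 4; each union adds +2; each star adds +2
Total: 4 + 0 + 2 = 6 states


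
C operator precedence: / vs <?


'/' is multiplicative (level 10); '<' is relational (level 7)
Higher level binds tighter
'/' has higher precedence than '<'


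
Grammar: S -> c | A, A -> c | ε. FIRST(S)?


Per alternative of S: FIRST(c) = {c}; FIRST(A) = {c, ε}
FIRST(S) = {c, ε}


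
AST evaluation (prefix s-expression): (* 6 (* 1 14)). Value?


Evaluate inner: (* 1 14) = 14
Evaluate root: (* 6 14) = 84
Result: 84


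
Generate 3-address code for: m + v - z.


Break into single-operator statements:
t1 = m + v
t2 = t1 - z


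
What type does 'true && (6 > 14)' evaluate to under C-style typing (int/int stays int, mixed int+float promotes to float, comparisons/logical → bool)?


Operand types: bool && bool
Rule: logical operators take bool operands and yield bool
Result type: bool


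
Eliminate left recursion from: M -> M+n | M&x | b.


Left-recursive alternatives: M+n, M&x; non-recursive: b
Introduce M': M -> bM', M' -> +nM' | &xM' | ε


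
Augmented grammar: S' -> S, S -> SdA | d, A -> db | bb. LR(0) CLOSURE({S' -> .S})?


Start: S' -> .S
For each item with dot before a nonterminal B, add B -> .γ for every B-production
Closure: [S' -> .S, S -> .SdA, S -> .d]


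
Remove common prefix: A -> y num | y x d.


Common prefix: 'y'
Factored: A -> y A', A' -> num | x d


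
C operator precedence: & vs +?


'+' is additive (level 9); '&' is bitwise AND (level 5)
Higher level binds tighter
'+' has higher precedence than '&'


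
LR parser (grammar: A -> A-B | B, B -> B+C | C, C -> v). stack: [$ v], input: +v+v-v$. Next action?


'v' on top is the handle for C -> v
Action: reduce (C -> v)


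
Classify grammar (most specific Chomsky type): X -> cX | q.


Right-linear: every RHS is a terminal or a terminal followed by one nonterminal
Classification: Type 3 (Regular)


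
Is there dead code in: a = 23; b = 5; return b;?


a is assigned but never read
Dead: 'a = 23'


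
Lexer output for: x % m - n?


Scan left to right, longest-match per lexeme
Tokens: ID(x), OP(%), ID(m), OP(-), ID(n)


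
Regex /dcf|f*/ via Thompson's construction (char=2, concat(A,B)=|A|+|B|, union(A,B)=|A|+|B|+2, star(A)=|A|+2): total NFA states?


Syntax tree has 4 char leaf(s), 1 union(s), 1 star(s)
chars contribute 4×2 = 8; each union adds +2; each star adds +2
Total: 8 + 2 + 2 = 12 states


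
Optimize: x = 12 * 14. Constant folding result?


12 * 14 = 168 at compile time
Optimized: x = 168


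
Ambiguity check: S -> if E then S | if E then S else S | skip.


dangling else: 'if E then if E then skip else skip' parses two ways
Ambiguous


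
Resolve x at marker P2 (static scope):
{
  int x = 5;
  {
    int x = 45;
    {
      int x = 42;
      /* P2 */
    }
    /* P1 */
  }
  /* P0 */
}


x declared in the same block as P2
x = 42
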